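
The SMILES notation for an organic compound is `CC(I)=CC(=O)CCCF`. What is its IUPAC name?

7-fluoro-2-iodohept-2-en-4-one

The longest chain bearing the carbonyl and the multiple bond is 7 carbons long (heptane).
A ketone (C=O on an internal carbon) is the principal characteristic group, giving the suffix -one.
There is one C=C double bond, indicated by the ending -ene.
The numbering direction is chosen so that numbering from this end puts the double bond at C-2 rather than C-5.
This places the carbonyl at C-4; the double bond between C-2 and C-3; a fluoro group at C-7; an iodo group at C-2.
Prefixes are listed alphabetically: fluoro, iodo.
Putting it together: 7-fluoro-2-iodohept-2-en-4-one.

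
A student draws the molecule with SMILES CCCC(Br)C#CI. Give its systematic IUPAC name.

Counting along the main chain through the multiple bond gives 6 carbons: the parent is hexane.
There is one C≡C triple bond, indicated by the ending -yne.
Choose the numbering such that numbering from this end puts the triple bond at C-1 rather than C-5.
That gives the triple bond between C-1 and C-2; a bromo group at C-3; an iodo group at C-1.
The substituents are ordered alphabetically, ignoring any di-/tri- multipliers.
Assembling the pieces gives 3-bromo-1-iodohex-1-yne.

3-bromo-1-iodohex-1-yne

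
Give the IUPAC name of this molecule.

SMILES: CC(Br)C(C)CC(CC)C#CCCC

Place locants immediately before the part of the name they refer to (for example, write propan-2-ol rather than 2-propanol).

9-bromo-6-ethyl-8-methyldec-4-yne

The longest chain bearing the multiple bond is 10 carbons long (decane).
A C≡C triple bond in the chain gives the infix -yne-.
Choose the numbering such that numbering from this end puts the triple bond at C-4 rather than C-6.
That gives the triple bond between C-4 and C-5; a bromo group at C-9; an ethyl group at C-6; a methyl group at C-8.
Substituent prefixes are cited in alphabetical order (multiplying prefixes like di-/tri- are ignored for ordering).
Putting it together: 9-bromo-6-ethyl-8-methyldec-4-yne.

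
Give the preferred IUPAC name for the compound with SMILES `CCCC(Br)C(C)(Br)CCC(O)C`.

The longest carbon chain that includes the –OH group has 9 carbons, so the parent hydride is nonane.
The highest-priority functional group is an alcohol (–OH), so the name ends in -ol.
The numbering direction is chosen so that numbering from this end puts the hydroxyl group at C-2 rather than C-8.
With this numbering: the hydroxyl at C-2; bromo groups at C-5 and C-6; a methyl group at C-5.
Substituent prefixes are cited in alphabetical order (multiplying prefixes like di-/tri- are ignored for ordering).
Assembling the pieces gives 5,6-dibromo-5-methylnonan-2-ol.

5,6-dibromo-5-methylnonan-2-ol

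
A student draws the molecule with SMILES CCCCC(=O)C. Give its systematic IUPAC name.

The longest carbon chain that includes the carbonyl has 6 carbons, so the parent hydride is hexane.
The highest-priority functional group is a ketone (C=O on an internal carbon), so the name ends in -one.
Number the chain so that numbering from this end puts the carbonyl group at C-2 rather than C-5.
This places the carbonyl at C-2.
The name is hexan-2-one.

hexan-2-one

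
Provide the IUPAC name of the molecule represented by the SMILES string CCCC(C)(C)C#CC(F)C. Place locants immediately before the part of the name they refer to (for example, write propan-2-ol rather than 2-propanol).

The longest carbon chain that includes the multiple bond has 8 carbons, so the parent hydride is octane.
The chain contains a C≡C triple bond, so the unsaturation ending is -yne.
Number the chain so that numbering from this end puts the triple bond at C-3 rather than C-5.
With this numbering: the triple bond between C-3 and C-4; a fluoro group at C-2; two methyl groups at C-5.
Prefixes are listed alphabetically: fluoro, methyl.
Putting it together: 2-fluoro-5,5-dimethyloct-3-yne.

2-fluoro-5,5-dimethyloct-3-yne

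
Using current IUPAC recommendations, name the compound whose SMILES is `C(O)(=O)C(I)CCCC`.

Counting along the main chain through the –COOH group gives 6 carbons: the parent is hexane.
A carboxylic acid (terminal –COOH) is the principal characteristic group, giving the suffix -oic acid.
Number the chain so that the carboxylic acid carbon is C-1 by definition.
With this numbering: an iodo group at C-2.
The name is 2-iodohexanoic acid.

2-iodohexanoic acid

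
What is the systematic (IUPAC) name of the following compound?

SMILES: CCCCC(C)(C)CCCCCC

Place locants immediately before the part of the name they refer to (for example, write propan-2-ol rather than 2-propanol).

5,5-dimethylundecane

The parent chain contains 11 carbons (undecane).
Choose the numbering such that the substituent locant set {5,5} is lower than {7,7} at the first point of difference.
That gives two methyl groups at C-5.
Assembling the pieces gives 5,5-dimethylundecane.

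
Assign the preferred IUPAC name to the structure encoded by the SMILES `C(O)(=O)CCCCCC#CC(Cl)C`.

9-chlorodec-7-ynoic acid

The longest chain bearing the –COOH group and the multiple bond is 10 carbons long (decane).
A carboxylic acid (terminal –COOH) is the principal characteristic group, giving the suffix -oic acid.
There is one C≡C triple bond, indicated by the ending -yne.
Choose the numbering such that the carboxylic acid carbon is C-1 by definition.
With this numbering: the triple bond between C-7 and C-8; a chloro group at C-9.
The name is 9-chlorodec-7-ynoic acid.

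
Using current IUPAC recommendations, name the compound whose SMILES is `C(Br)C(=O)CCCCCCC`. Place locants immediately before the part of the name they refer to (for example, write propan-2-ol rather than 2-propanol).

The longest chain bearing the carbonyl is 9 carbons long (nonane).
The highest-priority functional group is a ketone (C=O on an internal carbon), so the name ends in -one.
Number the chain so that numbering from this end puts the carbonyl group at C-2 rather than C-8.
That gives the carbonyl at C-2; a bromo group at C-1.
Putting it together: 1-bromononan-2-one.

1-bromononan-2-one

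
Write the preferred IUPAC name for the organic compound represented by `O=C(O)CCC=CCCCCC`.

dec-4-enoic acid

Counting along the main chain through the –COOH group and the multiple bond gives 10 carbons: the parent is decane.
The principal characteristic group is a carboxylic acid (terminal –COOH), named with the suffix -oic acid.
There is one C=C double bond, indicated by the ending -ene.
Number the chain so that the carboxylic acid carbon is C-1 by definition.
With this numbering: the double bond between C-4 and C-5.
Assembling the pieces gives dec-4-enoic acid.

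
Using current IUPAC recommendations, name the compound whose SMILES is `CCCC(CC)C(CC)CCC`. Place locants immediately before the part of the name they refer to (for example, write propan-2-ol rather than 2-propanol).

4,5-diethyloctane

The longest continuous carbon chain has 8 atoms, so the parent hydride is octane.
Numbering from either end gives identical locants here.
That gives ethyl groups at C-4 and C-5.
The name is 4,5-diethyloctane.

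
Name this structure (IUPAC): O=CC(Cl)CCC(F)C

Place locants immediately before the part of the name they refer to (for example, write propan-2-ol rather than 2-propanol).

The longest carbon chain that includes the –CHO group has 6 carbons, so the parent hydride is hexane.
The principal characteristic group is an aldehyde (terminal –CHO), named with the suffix -al.
The numbering direction is chosen so that the aldehyde carbon is C-1 by definition.
This places a chloro group at C-2; a fluoro group at C-5.
Prefixes are listed alphabetically: chloro, fluoro.
Putting it together: 2-chloro-5-fluorohexanal.

2-chloro-5-fluorohexanal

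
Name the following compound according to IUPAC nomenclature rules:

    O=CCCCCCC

heptanal

Counting along the main chain through the –CHO group gives 7 carbons: the parent is heptane.
An aldehyde (terminal –CHO) is the principal characteristic group, giving the suffix -al.
The numbering direction is chosen so that the aldehyde carbon is C-1 by definition.
The name is heptanal.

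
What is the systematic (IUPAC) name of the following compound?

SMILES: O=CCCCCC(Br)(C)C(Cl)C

6-bromo-7-chloro-6-methyloctanal

Counting along the main chain through the –CHO group gives 8 carbons: the parent is octane.
An aldehyde (terminal –CHO) is the principal characteristic group, giving the suffix -al.
The numbering direction is chosen so that the aldehyde carbon is C-1 by definition.
That gives a bromo group at C-6; a chloro group at C-7; a methyl group at C-6.
Prefixes are listed alphabetically: bromo, chloro, methyl.
Assembling the pieces gives 6-bromo-7-chloro-6-methyloctanal.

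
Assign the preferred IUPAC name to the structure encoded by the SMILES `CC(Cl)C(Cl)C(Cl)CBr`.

1-bromo-2,3,4-trichloropentane

The longest continuous carbon chain has 5 atoms, so the parent hydride is pentane.
The numbering direction is chosen so that the substituent locant set {1,2,3,4} is lower than {2,3,4,5} at the first point of difference.
This places a bromo group at C-1; chloro groups at C-2 and C-3 and C-4.
Substituent prefixes are cited in alphabetical order (multiplying prefixes like di-/tri- are ignored for ordering).
Putting it together: 1-bromo-2,3,4-trichloropentane.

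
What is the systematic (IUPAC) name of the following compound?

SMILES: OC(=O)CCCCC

hexanoic acid

The longest chain bearing the –COOH group is 6 carbons long (hexane).
The principal characteristic group is a carboxylic acid (terminal –COOH), named with the suffix -oic acid.
Choose the numbering such that the carboxylic acid carbon is C-1 by definition.
The name is hexanoic acid.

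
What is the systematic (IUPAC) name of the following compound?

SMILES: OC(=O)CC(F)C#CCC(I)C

3-fluoro-7-iodooct-4-ynoic acid

Counting along the main chain through the –COOH group and the multiple bond gives 8 carbons: the parent is octane.
A carboxylic acid (terminal –COOH) is the principal characteristic group, giving the suffix -oic acid.
The chain contains a C≡C triple bond, so the unsaturation ending is -yne.
Choose the numbering such that the carboxylic acid carbon is C-1 by definition.
This places the triple bond between C-4 and C-5; a fluoro group at C-3; an iodo group at C-7.
Prefixes are listed alphabetically: fluoro, iodo.
Assembling the pieces gives 3-fluoro-7-iodooct-4-ynoic acid.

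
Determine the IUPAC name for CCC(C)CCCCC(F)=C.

2-fluoro-7-methylnon-1-ene

Counting along the main chain through the multiple bond gives 9 carbons: the parent is nonane.
A C=C double bond in the chain gives the infix -ene-.
The numbering direction is chosen so that numbering from this end puts the double bond at C-1 rather than C-8.
That gives the double bond between C-1 and C-2; a fluoro group at C-2; a methyl group at C-7.
Prefixes are listed alphabetically: fluoro, methyl.
Assembling the pieces gives 2-fluoro-7-methylnon-1-ene.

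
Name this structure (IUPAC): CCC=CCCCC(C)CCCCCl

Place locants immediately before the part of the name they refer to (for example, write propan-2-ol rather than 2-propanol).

The longest chain bearing the multiple bond is 12 carbons long (dodecane).
A C=C double bond in the chain gives the infix -ene-.
The numbering direction is chosen so that numbering from this end puts the double bond at C-3 rather than C-9.
This places the double bond between C-3 and C-4; a chloro group at C-12; a methyl group at C-8.
The substituents are ordered alphabetically, ignoring any di-/tri- multipliers.
Assembling the pieces gives 12-chloro-8-methyldodec-3-ene.

12-chloro-8-methyldodec-3-ene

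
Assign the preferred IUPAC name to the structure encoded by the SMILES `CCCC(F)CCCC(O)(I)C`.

The longest carbon chain that includes the –OH group has 9 carbons, so the parent hydride is nonane.
An alcohol (–OH) is the principal characteristic group, giving the suffix -ol.
Choose the numbering such that numbering from this end puts the hydroxyl group at C-2 rather than C-8.
With this numbering: the hydroxyl at C-2; a fluoro group at C-6; an iodo group at C-2.
Prefixes are listed alphabetically: fluoro, iodo.
Assembling the pieces gives 6-fluoro-2-iodononan-2-ol.

6-fluoro-2-iodononan-2-ol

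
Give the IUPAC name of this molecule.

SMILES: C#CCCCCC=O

The longest carbon chain that includes the –CHO group and the multiple bond has 7 carbons, so the parent hydride is heptane.
The highest-priority functional group is an aldehyde (terminal –CHO), so the name ends in -al.
A C≡C triple bond in the chain gives the infix -yne-.
Number the chain so that the aldehyde carbon is C-1 by definition.
That gives the triple bond between C-6 and C-7.
Assembling the pieces gives hept-6-ynal.

hept-6-ynal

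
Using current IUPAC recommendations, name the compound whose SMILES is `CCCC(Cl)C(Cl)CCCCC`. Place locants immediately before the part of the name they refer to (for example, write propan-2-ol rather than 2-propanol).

The longest continuous carbon chain has 10 atoms, so the parent hydride is decane.
Choose the numbering such that the substituent locant set {4,5} is lower than {6,7} at the first point of difference.
This places chloro groups at C-4 and C-5.
The name is 4,5-dichlorodecane.

4,5-dichlorodecane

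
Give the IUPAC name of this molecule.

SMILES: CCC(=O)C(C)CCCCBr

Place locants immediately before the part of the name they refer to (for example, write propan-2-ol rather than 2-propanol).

8-bromo-4-methyloctan-3-one

The longest carbon chain that includes the carbonyl has 8 carbons, so the parent hydride is octane.
The principal characteristic group is a ketone (C=O on an internal carbon), named with the suffix -one.
Number the chain so that numbering from this end puts the carbonyl group at C-3 rather than C-6.
This places the carbonyl at C-3; a bromo group at C-8; a methyl group at C-4.
Substituent prefixes are cited in alphabetical order (multiplying prefixes like di-/tri- are ignored for ordering).
The name is 8-bromo-4-methyloctan-3-one.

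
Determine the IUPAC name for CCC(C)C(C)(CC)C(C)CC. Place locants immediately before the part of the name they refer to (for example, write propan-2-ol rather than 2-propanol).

4-ethyl-3,4,5-trimethylheptane

The longest continuous carbon chain has 7 atoms, so the parent hydride is heptane.
The molecule is symmetric, so either numbering direction gives the same locants.
That gives an ethyl group at C-4; methyl groups at C-3 and C-4 and C-5.
Prefixes are listed alphabetically: ethyl, methyl.
Assembling the pieces gives 4-ethyl-3,4,5-trimethylheptane.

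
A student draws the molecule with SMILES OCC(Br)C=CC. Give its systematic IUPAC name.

2-bromopent-3-en-1-ol

The longest carbon chain that includes the –OH group and the multiple bond has 5 carbons, so the parent hydride is pentane.
An alcohol (–OH) is the principal characteristic group, giving the suffix -ol.
The chain contains a C=C double bond, so the unsaturation ending is -ene.
Number the chain so that numbering from this end puts the hydroxyl group at C-1 rather than C-5.
With this numbering: the hydroxyl at C-1; the double bond between C-3 and C-4; a bromo group at C-2.
The name is 2-bromopent-3-en-1-ol.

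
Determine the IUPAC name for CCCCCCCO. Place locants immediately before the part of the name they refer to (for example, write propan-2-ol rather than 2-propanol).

heptan-1-ol

The longest carbon chain that includes the –OH group has 7 carbons, so the parent hydride is heptane.
The highest-priority functional group is an alcohol (–OH), so the name ends in -ol.
Choose the numbering such that numbering from this end puts the hydroxyl group at C-1 rather than C-7.
With this numbering: the hydroxyl at C-1.
Putting it together: heptan-1-ol.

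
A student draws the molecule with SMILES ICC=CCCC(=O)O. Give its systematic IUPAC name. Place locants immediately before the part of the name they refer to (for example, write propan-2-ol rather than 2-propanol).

6-iodohex-4-enoic acid

The longest chain bearing the –COOH group and the multiple bond is 6 carbons long (hexane).
A carboxylic acid (terminal –COOH) is the principal characteristic group, giving the suffix -oic acid.
There is one C=C double bond, indicated by the ending -ene.
Number the chain so that the carboxylic acid carbon is C-1 by definition.
That gives the double bond between C-4 and C-5; an iodo group at C-6.
Assembling the pieces gives 6-iodohex-4-enoic acid.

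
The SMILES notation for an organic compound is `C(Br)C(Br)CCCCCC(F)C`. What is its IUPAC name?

1,2-dibromo-8-fluorononane

The parent chain contains 9 carbons (nonane).
The numbering direction is chosen so that the substituent locant set {1,2,8} is lower than {2,8,9} at the first point of difference.
With this numbering: bromo groups at C-1 and C-2; a fluoro group at C-8.
The substituents are ordered alphabetically, ignoring any di-/tri- multipliers.
The name is 1,2-dibromo-8-fluorononane.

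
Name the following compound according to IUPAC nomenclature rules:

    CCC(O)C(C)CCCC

The longest chain bearing the –OH group is 8 carbons long (octane).
An alcohol (–OH) is the principal characteristic group, giving the suffix -ol.
Number the chain so that numbering from this end puts the hydroxyl group at C-3 rather than C-6.
This places the hydroxyl at C-3; a methyl group at C-4.
Assembling the pieces gives 4-methyloctan-3-ol.

4-methyloctan-3-ol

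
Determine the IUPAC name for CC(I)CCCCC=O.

6-iodoheptanal

The longest carbon chain that includes the –CHO group has 7 carbons, so the parent hydride is heptane.
An aldehyde (terminal –CHO) is the principal characteristic group, giving the suffix -al.
Choose the numbering such that the aldehyde carbon is C-1 by definition.
This places an iodo group at C-6.
Assembling the pieces gives 6-iodoheptanal.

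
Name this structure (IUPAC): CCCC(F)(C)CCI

3-fluoro-1-iodo-3-methylhexane

The parent chain contains 6 carbons (hexane).
Choose the numbering such that the substituent locant set {1,3,3} is lower than {4,4,6} at the first point of difference.
That gives a fluoro group at C-3; an iodo group at C-1; a methyl group at C-3.
Substituent prefixes are cited in alphabetical order (multiplying prefixes like di-/tri- are ignored for ordering).
The name is 3-fluoro-1-iodo-3-methylhexane.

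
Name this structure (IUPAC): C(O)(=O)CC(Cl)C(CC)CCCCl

The longest chain bearing the –COOH group is 7 carbons long (heptane).
The principal characteristic group is a carboxylic acid (terminal –COOH), named with the suffix -oic acid.
Number the chain so that the carboxylic acid carbon is C-1 by definition.
This places chloro groups at C-3 and C-7; an ethyl group at C-4.
Prefixes are listed alphabetically: chloro, ethyl.
The name is 3,7-dichloro-4-ethylheptanoic acid.

3,7-dichloro-4-ethylheptanoic acid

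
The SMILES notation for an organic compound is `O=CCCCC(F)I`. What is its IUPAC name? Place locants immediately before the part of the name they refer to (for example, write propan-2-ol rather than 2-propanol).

The longest carbon chain that includes the –CHO group has 5 carbons, so the parent hydride is pentane.
An aldehyde (terminal –CHO) is the principal characteristic group, giving the suffix -al.
The numbering direction is chosen so that the aldehyde carbon is C-1 by definition.
This places a fluoro group at C-5; an iodo group at C-5.
The substituents are ordered alphabetically, ignoring any di-/tri- multipliers.
Assembling the pieces gives 5-fluoro-5-iodopentanal.

5-fluoro-5-iodopentanal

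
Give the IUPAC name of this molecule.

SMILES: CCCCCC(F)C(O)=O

The longest chain bearing the –COOH group is 7 carbons long (heptane).
A carboxylic acid (terminal –COOH) is the principal characteristic group, giving the suffix -oic acid.
The numbering direction is chosen so that the carboxylic acid carbon is C-1 by definition.
That gives a fluoro group at C-2.
The name is 2-fluoroheptanoic acid.

2-fluoroheptanoic acid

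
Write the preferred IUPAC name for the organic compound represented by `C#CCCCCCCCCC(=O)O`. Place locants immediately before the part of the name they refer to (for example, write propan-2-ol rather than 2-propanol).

The longest chain bearing the –COOH group and the multiple bond is 11 carbons long (undecane).
The highest-priority functional group is a carboxylic acid (terminal –COOH), so the name ends in -oic acid.
There is one C≡C triple bond, indicated by the ending -yne.
Choose the numbering such that the carboxylic acid carbon is C-1 by definition.
That gives the triple bond between C-10 and C-11.
Putting it together: undec-10-ynoic acid.

undec-10-ynoic acid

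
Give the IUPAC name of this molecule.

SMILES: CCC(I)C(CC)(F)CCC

The longest continuous carbon chain has 7 atoms, so the parent hydride is heptane.
Choose the numbering such that the substituent locant set {3,4,4} is lower than {4,4,5} at the first point of difference.
With this numbering: an ethyl group at C-4; a fluoro group at C-4; an iodo group at C-3.
The substituents are ordered alphabetically, ignoring any di-/tri- multipliers.
Assembling the pieces gives 4-ethyl-4-fluoro-3-iodoheptane.

4-ethyl-4-fluoro-3-iodoheptane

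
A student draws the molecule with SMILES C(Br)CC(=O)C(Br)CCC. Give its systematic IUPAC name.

1,4-dibromoheptan-3-one

Counting along the main chain through the carbonyl gives 7 carbons: the parent is heptane.
The highest-priority functional group is a ketone (C=O on an internal carbon), so the name ends in -one.
Choose the numbering such that numbering from this end puts the carbonyl group at C-3 rather than C-5.
This places the carbonyl at C-3; bromo groups at C-1 and C-4.
Putting it together: 1,4-dibromoheptan-3-one.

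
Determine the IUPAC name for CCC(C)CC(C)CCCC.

3,5-dimethylnonane

The longest carbon chain is 9 atoms: the parent is nonane.
Number the chain so that the substituent locant set {3,5} is lower than {5,7} at the first point of difference.
That gives methyl groups at C-3 and C-5.
The name is 3,5-dimethylnonane.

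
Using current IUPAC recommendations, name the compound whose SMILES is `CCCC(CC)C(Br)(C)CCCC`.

5-bromo-4-ethyl-5-methylnonane

The longest carbon chain is 9 atoms: the parent is nonane.
Number the chain so that the substituent locant set {4,5,5} is lower than {5,5,6} at the first point of difference.
That gives a bromo group at C-5; an ethyl group at C-4; a methyl group at C-5.
The substituents are ordered alphabetically, ignoring any di-/tri- multipliers.
Assembling the pieces gives 5-bromo-4-ethyl-5-methylnonane.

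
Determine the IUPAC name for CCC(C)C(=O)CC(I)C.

2-iodo-5-methylheptan-4-one

Counting along the main chain through the carbonyl gives 7 carbons: the parent is heptane.
A ketone (C=O on an internal carbon) is the principal characteristic group, giving the suffix -one.
Number the chain so that the substituent locant set {2,5} is lower than {3,6} at the first point of difference.
This places the carbonyl at C-4; an iodo group at C-2; a methyl group at C-5.
The substituents are ordered alphabetically, ignoring any di-/tri- multipliers.
Assembling the pieces gives 2-iodo-5-methylheptan-4-one.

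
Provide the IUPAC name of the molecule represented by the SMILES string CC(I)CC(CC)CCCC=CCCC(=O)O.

Counting along the main chain through the –COOH group and the multiple bond gives 12 carbons: the parent is dodecane.
A carboxylic acid (terminal –COOH) is the principal characteristic group, giving the suffix -oic acid.
There is one C=C double bond, indicated by the ending -ene.
Choose the numbering such that the carboxylic acid carbon is C-1 by definition.
That gives the double bond between C-4 and C-5; an ethyl group at C-9; an iodo group at C-11.
Substituent prefixes are cited in alphabetical order (multiplying prefixes like di-/tri- are ignored for ordering).
Assembling the pieces gives 9-ethyl-11-iodododec-4-enoic acid.

9-ethyl-11-iodododec-4-enoic acid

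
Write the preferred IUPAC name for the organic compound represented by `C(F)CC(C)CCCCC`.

1-fluoro-3-methyloctane

The parent chain contains 8 carbons (octane).
Choose the numbering such that the substituent locant set {1,3} is lower than {6,8} at the first point of difference.
This places a fluoro group at C-1; a methyl group at C-3.
The substituents are ordered alphabetically, ignoring any di-/tri- multipliers.
Putting it together: 1-fluoro-3-methyloctane.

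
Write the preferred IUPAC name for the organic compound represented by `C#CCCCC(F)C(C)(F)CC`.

Counting along the main chain through the multiple bond gives 9 carbons: the parent is nonane.
A C≡C triple bond in the chain gives the infix -yne-.
Choose the numbering such that numbering from this end puts the triple bond at C-1 rather than C-8.
That gives the triple bond between C-1 and C-2; fluoro groups at C-6 and C-7; a methyl group at C-7.
The substituents are ordered alphabetically, ignoring any di-/tri- multipliers.
The name is 6,7-difluoro-7-methylnon-1-yne.

6,7-difluoro-7-methylnon-1-yne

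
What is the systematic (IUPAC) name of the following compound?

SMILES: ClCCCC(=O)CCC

1-chloroheptan-4-one

Counting along the main chain through the carbonyl gives 7 carbons: the parent is heptane.
A ketone (C=O on an internal carbon) is the principal characteristic group, giving the suffix -one.
The numbering direction is chosen so that the substituent locant set {1} is lower than {7} at the first point of difference.
With this numbering: the carbonyl at C-4; a chloro group at C-1.
Putting it together: 1-chloroheptan-4-one.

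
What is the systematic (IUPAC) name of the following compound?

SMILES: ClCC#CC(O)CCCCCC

1-chlorodec-2-yn-4-ol

The longest chain bearing the –OH group and the multiple bond is 10 carbons long (decane).
The principal characteristic group is an alcohol (–OH), named with the suffix -ol.
There is one C≡C triple bond, indicated by the ending -yne.
Choose the numbering such that numbering from this end puts the hydroxyl group at C-4 rather than C-7.
This places the hydroxyl at C-4; the triple bond between C-2 and C-3; a chloro group at C-1.
Putting it together: 1-chlorodec-2-yn-4-ol.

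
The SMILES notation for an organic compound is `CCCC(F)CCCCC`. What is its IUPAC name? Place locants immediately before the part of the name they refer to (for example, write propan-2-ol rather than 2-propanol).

The longest continuous carbon chain has 9 atoms, so the parent hydride is nonane.
Choose the numbering such that the substituent locant set {4} is lower than {6} at the first point of difference.
This places a fluoro group at C-4.
Assembling the pieces gives 4-fluorononane.

4-fluorononane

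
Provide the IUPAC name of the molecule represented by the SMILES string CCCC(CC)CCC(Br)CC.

3-bromo-6-ethylnonane

The parent chain contains 9 carbons (nonane).
The numbering direction is chosen so that the substituent locant set {3,6} is lower than {4,7} at the first point of difference.
With this numbering: a bromo group at C-3; an ethyl group at C-6.
Substituent prefixes are cited in alphabetical order (multiplying prefixes like di-/tri- are ignored for ordering).
Putting it together: 3-bromo-6-ethylnonane.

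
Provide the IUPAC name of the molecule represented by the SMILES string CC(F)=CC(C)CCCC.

2-fluoro-4-methyloct-2-ene

The longest carbon chain that includes the multiple bond has 8 carbons, so the parent hydride is octane.
There is one C=C double bond, indicated by the ending -ene.
Choose the numbering such that numbering from this end puts the double bond at C-2 rather than C-6.
This places the double bond between C-2 and C-3; a fluoro group at C-2; a methyl group at C-4.
Substituent prefixes are cited in alphabetical order (multiplying prefixes like di-/tri- are ignored for ordering).
The name is 2-fluoro-4-methyloct-2-ene.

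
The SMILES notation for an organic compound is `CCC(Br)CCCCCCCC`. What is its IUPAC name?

3-bromoundecane

The longest carbon chain is 11 atoms: the parent is undecane.
Number the chain so that the substituent locant set {3} is lower than {9} at the first point of difference.
That gives a bromo group at C-3.
The name is 3-bromoundecane.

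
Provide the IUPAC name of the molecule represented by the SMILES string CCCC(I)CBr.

1-bromo-2-iodopentane

The parent chain contains 5 carbons (pentane).
The numbering direction is chosen so that the substituent locant set {1,2} is lower than {4,5} at the first point of difference.
With this numbering: a bromo group at C-1; an iodo group at C-2.
The substituents are ordered alphabetically, ignoring any di-/tri- multipliers.
The name is 1-bromo-2-iodopentane.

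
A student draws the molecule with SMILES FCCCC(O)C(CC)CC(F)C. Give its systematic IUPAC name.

5-ethyl-1,7-difluorooctan-4-ol

The longest carbon chain that includes the –OH group has 8 carbons, so the parent hydride is octane.
An alcohol (–OH) is the principal characteristic group, giving the suffix -ol.
The numbering direction is chosen so that numbering from this end puts the hydroxyl group at C-4 rather than C-5.
That gives the hydroxyl at C-4; an ethyl group at C-5; fluoro groups at C-1 and C-7.
Prefixes are listed alphabetically: ethyl, fluoro.
The name is 5-ethyl-1,7-difluorooctan-4-ol.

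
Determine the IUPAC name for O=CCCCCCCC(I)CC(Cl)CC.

The longest chain bearing the –CHO group is 12 carbons long (dodecane).
The highest-priority functional group is an aldehyde (terminal –CHO), so the name ends in -al.
Number the chain so that the aldehyde carbon is C-1 by definition.
This places a chloro group at C-10; an iodo group at C-8.
Prefixes are listed alphabetically: chloro, iodo.
Putting it together: 10-chloro-8-iodododecanal.

10-chloro-8-iodododecanal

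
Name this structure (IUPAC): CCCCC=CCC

The longest carbon chain that includes the multiple bond has 8 carbons, so the parent hydride is octane.
A C=C double bond in the chain gives the infix -ene-.
Choose the numbering such that numbering from this end puts the double bond at C-3 rather than C-5.
This places the double bond between C-3 and C-4.
The name is oct-3-ene.

oct-3-ene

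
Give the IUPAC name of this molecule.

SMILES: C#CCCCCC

hept-1-yne

Counting along the main chain through the multiple bond gives 7 carbons: the parent is heptane.
A C≡C triple bond in the chain gives the infix -yne-.
Choose the numbering such that numbering from this end puts the triple bond at C-1 rather than C-6.
This places the triple bond between C-1 and C-2.
Assembling the pieces gives hept-1-yne.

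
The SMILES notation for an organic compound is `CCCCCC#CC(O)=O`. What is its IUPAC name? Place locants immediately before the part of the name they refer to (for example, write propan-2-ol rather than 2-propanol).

oct-2-ynoic acid

The longest carbon chain that includes the –COOH group and the multiple bond has 8 carbons, so the parent hydride is octane.
A carboxylic acid (terminal –COOH) is the principal characteristic group, giving the suffix -oic acid.
There is one C≡C triple bond, indicated by the ending -yne.
Number the chain so that the carboxylic acid carbon is C-1 by definition.
With this numbering: the triple bond between C-2 and C-3.
Putting it together: oct-2-ynoic acid.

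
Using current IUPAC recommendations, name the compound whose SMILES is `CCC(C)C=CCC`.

The longest carbon chain that includes the multiple bond has 7 carbons, so the parent hydride is heptane.
The chain contains a C=C double bond, so the unsaturation ending is -ene.
Choose the numbering such that numbering from this end puts the double bond at C-3 rather than C-4.
With this numbering: the double bond between C-3 and C-4; a methyl group at C-5.
Assembling the pieces gives 5-methylhept-3-ene.

5-methylhept-3-ene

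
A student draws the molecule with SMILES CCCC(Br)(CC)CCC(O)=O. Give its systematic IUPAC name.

4-bromo-4-ethylheptanoic acid

The longest chain bearing the –COOH group is 7 carbons long (heptane).
A carboxylic acid (terminal –COOH) is the principal characteristic group, giving the suffix -oic acid.
Choose the numbering such that the carboxylic acid carbon is C-1 by definition.
This places a bromo group at C-4; an ethyl group at C-4.
The substituents are ordered alphabetically, ignoring any di-/tri- multipliers.
Assembling the pieces gives 4-bromo-4-ethylheptanoic acid.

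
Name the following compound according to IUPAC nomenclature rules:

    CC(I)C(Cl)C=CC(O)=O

Counting along the main chain through the –COOH group and the multiple bond gives 6 carbons: the parent is hexane.
The principal characteristic group is a carboxylic acid (terminal –COOH), named with the suffix -oic acid.
The chain contains a C=C double bond, so the unsaturation ending is -ene.
The numbering direction is chosen so that the carboxylic acid carbon is C-1 by definition.
This places the double bond between C-2 and C-3; a chloro group at C-4; an iodo group at C-5.
Substituent prefixes are cited in alphabetical order (multiplying prefixes like di-/tri- are ignored for ordering).
Assembling the pieces gives 4-chloro-5-iodohex-2-enoic acid.

4-chloro-5-iodohex-2-enoic acid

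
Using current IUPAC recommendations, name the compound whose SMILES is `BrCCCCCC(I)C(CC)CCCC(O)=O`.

11-bromo-5-ethyl-6-iodoundecanoic acid

The longest carbon chain that includes the –COOH group has 11 carbons, so the parent hydride is undecane.
The highest-priority functional group is a carboxylic acid (terminal –COOH), so the name ends in -oic acid.
Number the chain so that the carboxylic acid carbon is C-1 by definition.
That gives a bromo group at C-11; an ethyl group at C-5; an iodo group at C-6.
Prefixes are listed alphabetically: bromo, ethyl, iodo.
Assembling the pieces gives 11-bromo-5-ethyl-6-iodoundecanoic acid.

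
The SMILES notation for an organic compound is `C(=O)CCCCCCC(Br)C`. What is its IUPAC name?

The longest carbon chain that includes the –CHO group has 9 carbons, so the parent hydride is nonane.
The highest-priority functional group is an aldehyde (terminal –CHO), so the name ends in -al.
Choose the numbering such that the aldehyde carbon is C-1 by definition.
With this numbering: a bromo group at C-8.
Putting it together: 8-bromononanal.

8-bromononanal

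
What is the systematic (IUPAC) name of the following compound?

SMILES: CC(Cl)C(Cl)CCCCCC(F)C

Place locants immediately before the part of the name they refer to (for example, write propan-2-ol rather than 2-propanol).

2,3-dichloro-9-fluorodecane

The parent chain contains 10 carbons (decane).
Choose the numbering such that the substituent locant set {2,3,9} is lower than {2,8,9} at the first point of difference.
With this numbering: chloro groups at C-2 and C-3; a fluoro group at C-9.
Prefixes are listed alphabetically: chloro, fluoro.
The name is 2,3-dichloro-9-fluorodecane.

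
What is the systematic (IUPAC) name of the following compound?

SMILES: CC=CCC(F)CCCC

Counting along the main chain through the multiple bond gives 9 carbons: the parent is nonane.
A C=C double bond in the chain gives the infix -ene-.
The numbering direction is chosen so that numbering from this end puts the double bond at C-2 rather than C-7.
With this numbering: the double bond between C-2 and C-3; a fluoro group at C-5.
Putting it together: 5-fluoronon-2-ene.

5-fluoronon-2-ene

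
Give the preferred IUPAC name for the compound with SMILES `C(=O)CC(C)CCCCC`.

The longest chain bearing the –CHO group is 8 carbons long (octane).
The principal characteristic group is an aldehyde (terminal –CHO), named with the suffix -al.
Choose the numbering such that the aldehyde carbon is C-1 by definition.
That gives a methyl group at C-3.
Assembling the pieces gives 3-methyloctanal.

3-methyloctanal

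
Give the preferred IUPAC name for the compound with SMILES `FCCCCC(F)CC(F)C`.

1,5,7-trifluorooctane

The longest carbon chain is 8 atoms: the parent is octane.
The numbering direction is chosen so that the substituent locant set {1,5,7} is lower than {2,4,8} at the first point of difference.
That gives fluoro groups at C-1 and C-5 and C-7.
Assembling the pieces gives 1,5,7-trifluorooctane.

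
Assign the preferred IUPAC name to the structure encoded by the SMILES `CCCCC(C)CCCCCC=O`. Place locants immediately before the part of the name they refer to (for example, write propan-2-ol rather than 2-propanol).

7-methylundecanal

The longest carbon chain that includes the –CHO group has 11 carbons, so the parent hydride is undecane.
An aldehyde (terminal –CHO) is the principal characteristic group, giving the suffix -al.
Choose the numbering such that the aldehyde carbon is C-1 by definition.
That gives a methyl group at C-7.
Assembling the pieces gives 7-methylundecanal.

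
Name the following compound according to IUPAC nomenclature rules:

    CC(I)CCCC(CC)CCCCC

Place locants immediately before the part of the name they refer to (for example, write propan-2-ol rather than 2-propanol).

The longest continuous carbon chain has 11 atoms, so the parent hydride is undecane.
Number the chain so that the substituent locant set {2,6} is lower than {6,10} at the first point of difference.
With this numbering: an ethyl group at C-6; an iodo group at C-2.
Substituent prefixes are cited in alphabetical order (multiplying prefixes like di-/tri- are ignored for ordering).
Putting it together: 6-ethyl-2-iodoundecane.

6-ethyl-2-iodoundecane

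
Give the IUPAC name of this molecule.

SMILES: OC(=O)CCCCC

The longest chain bearing the –COOH group is 6 carbons long (hexane).
The principal characteristic group is a carboxylic acid (terminal –COOH), named with the suffix -oic acid.
Number the chain so that the carboxylic acid carbon is C-1 by definition.
Assembling the pieces gives hexanoic acid.

hexanoic acid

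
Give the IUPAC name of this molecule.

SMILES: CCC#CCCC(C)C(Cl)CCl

Counting along the main chain through the multiple bond gives 9 carbons: the parent is nonane.
The chain contains a C≡C triple bond, so the unsaturation ending is -yne.
Choose the numbering such that numbering from this end puts the triple bond at C-3 rather than C-6.
This places the triple bond between C-3 and C-4; chloro groups at C-8 and C-9; a methyl group at C-7.
Prefixes are listed alphabetically: chloro, methyl.
The name is 8,9-dichloro-7-methylnon-3-yne.

8,9-dichloro-7-methylnon-3-yne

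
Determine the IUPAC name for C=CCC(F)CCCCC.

4-fluoronon-1-ene

The longest chain bearing the multiple bond is 9 carbons long (nonane).
A C=C double bond in the chain gives the infix -ene-.
Choose the numbering such that numbering from this end puts the double bond at C-1 rather than C-8.
That gives the double bond between C-1 and C-2; a fluoro group at C-4.
Assembling the pieces gives 4-fluoronon-1-ene.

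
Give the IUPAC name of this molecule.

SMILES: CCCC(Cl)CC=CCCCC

8-chloroundec-5-ene

The longest chain bearing the multiple bond is 11 carbons long (undecane).
There is one C=C double bond, indicated by the ending -ene.
The numbering direction is chosen so that numbering from this end puts the double bond at C-5 rather than C-6.
This places the double bond between C-5 and C-6; a chloro group at C-8.
Assembling the pieces gives 8-chloroundec-5-ene.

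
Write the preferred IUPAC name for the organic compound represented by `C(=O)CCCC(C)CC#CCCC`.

The longest chain bearing the –CHO group and the multiple bond is 11 carbons long (undecane).
The highest-priority functional group is an aldehyde (terminal –CHO), so the name ends in -al.
A C≡C triple bond in the chain gives the infix -yne-.
Number the chain so that the aldehyde carbon is C-1 by definition.
That gives the triple bond between C-7 and C-8; a methyl group at C-5.
The name is 5-methylundec-7-ynal.

5-methylundec-7-ynal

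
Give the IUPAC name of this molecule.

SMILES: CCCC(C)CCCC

4-methyloctane

The longest continuous carbon chain has 8 atoms, so the parent hydride is octane.
Choose the numbering such that the substituent locant set {4} is lower than {5} at the first point of difference.
That gives a methyl group at C-4.
Putting it together: 4-methyloctane.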